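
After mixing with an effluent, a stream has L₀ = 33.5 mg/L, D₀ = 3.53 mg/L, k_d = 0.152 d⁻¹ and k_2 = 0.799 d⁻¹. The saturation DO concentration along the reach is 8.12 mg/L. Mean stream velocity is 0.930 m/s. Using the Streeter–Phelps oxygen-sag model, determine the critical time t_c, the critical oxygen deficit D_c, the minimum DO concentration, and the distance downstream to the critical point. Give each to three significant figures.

With k_2/k_d = 5.257 and 1 − D₀(k_2−k_d)/(k_d L₀) = 0.5515,
t_c = ln(5.257 × 0.5515) / (0.799 − 0.152) = ln(2.899) / 0.6470 = 1.064/0.6470 = 1.645 d.
L(t_c) = L₀ e^(−k_d t_c) = 33.5 × 0.7788 = 26.09 mg/L, and at the critical point k_2 D_c = k_d L, so D_c = (0.152/0.799) × 26.09 = 4.963 mg/L.
Minimum DO = C_s − D_c = 8.12 − 4.963 = 3.157 mg/L.
x_c = v t_c = 0.930 m/s × 1.645 d × 86400 s/d = 132200 m ≈ 132 km.

t_c ≈ 1.64 d; D_c ≈ 4.96 mg/L; min DO ≈ 3.16 mg/L; x_c ≈ 132 km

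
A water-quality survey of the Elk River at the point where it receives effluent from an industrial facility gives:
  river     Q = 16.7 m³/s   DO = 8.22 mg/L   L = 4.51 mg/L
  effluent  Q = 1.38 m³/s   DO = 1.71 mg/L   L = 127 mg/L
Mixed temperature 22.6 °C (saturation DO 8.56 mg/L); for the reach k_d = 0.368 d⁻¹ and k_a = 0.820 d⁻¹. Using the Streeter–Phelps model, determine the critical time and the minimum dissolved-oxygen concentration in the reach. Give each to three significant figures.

t_c ≈ 1.60 d; minimum DO ≈ 5.11 mg/L

Mixed DO = (16.7×8.22 + 1.38×1.71)/(16.7+1.38) = 139.6/18.08 = 7.723 mg/L.
Mixed L₀ = (16.7×4.51 + 1.38×127)/(18.08) = 250.6/18.08 = 13.86 mg/L.
Initial deficit D₀ = C_s − DO₀ = 8.56 − 7.723 = 0.8369 mg/L.
t_c = (1/0.4520) ln[(0.820/0.368)(1 − 0.8369×0.4520/(0.368×13.86))] = 2.212 × ln(2.063) = 1.602 d.
D_c = (0.368/0.820) × 13.86 × e^(−0.368×1.602) = 0.4488 × 13.86 × 0.5546 = 3.449 mg/L.
Minimum DO = 8.56 − 3.449 = 5.111 mg/L.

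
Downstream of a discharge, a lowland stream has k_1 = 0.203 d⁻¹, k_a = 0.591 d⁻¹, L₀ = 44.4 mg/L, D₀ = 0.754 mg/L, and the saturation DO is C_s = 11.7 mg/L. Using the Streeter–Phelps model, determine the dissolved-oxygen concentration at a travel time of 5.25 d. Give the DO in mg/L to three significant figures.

k_1 L₀/(k_a−k_1) = 0.203×44.4/(0.591−0.203) = 9.013/0.3880 = 23.23 mg/L.
e^(−k_1 t) = e^(−0.203×5.250) = 0.3445; e^(−k_a t) = e^(−0.591×5.250) = 0.04493.
D = 23.23 × (0.3445 − 0.04493) + 0.754 × 0.04493 = 6.958 + 0.03387 = 6.992 mg/L.
DO = C_s − D = 11.7 − 6.992 = 4.708 mg/L.

DO ≈ 4.71 mg/L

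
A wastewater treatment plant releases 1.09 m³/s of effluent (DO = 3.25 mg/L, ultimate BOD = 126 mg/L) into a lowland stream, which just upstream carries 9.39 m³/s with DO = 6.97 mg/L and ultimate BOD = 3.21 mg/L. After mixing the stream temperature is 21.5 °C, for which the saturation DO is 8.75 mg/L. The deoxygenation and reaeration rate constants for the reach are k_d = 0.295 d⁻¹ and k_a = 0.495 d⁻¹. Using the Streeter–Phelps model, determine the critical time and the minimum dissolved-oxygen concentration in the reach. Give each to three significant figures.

Mixed DO = (9.39×6.97 + 1.09×3.25)/(9.39+1.09) = 68.99/10.48 = 6.583 mg/L.
Mixed L₀ = (9.39×3.21 + 1.09×126)/(10.48) = 167.5/10.48 = 15.98 mg/L.
Initial deficit D₀ = C_s − DO₀ = 8.75 − 6.583 = 2.167 mg/L.
t_c = (1/0.2000) ln[(0.495/0.295)(1 − 2.167×0.2000/(0.295×15.98))] = 5.000 × ln(1.524) = 2.106 d.
D_c = (0.295/0.495) × 15.98 × e^(−0.295×2.106) = 0.5960 × 15.98 × 0.5373 = 5.117 mg/L.
Minimum DO = 8.75 − 5.117 = 3.633 mg/L.

t_c ≈ 2.11 d; minimum DO ≈ 3.63 mg/L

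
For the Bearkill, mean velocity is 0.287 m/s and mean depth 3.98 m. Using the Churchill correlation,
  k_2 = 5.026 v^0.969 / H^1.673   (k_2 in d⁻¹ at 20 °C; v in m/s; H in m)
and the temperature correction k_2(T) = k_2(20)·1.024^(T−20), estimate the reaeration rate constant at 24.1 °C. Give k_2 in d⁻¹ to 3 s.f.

k_2(20) = 5.026 × 0.287^0.969 / 3.98^1.673 = 5.026 × 0.2983 / 10.08 = 0.1487 d⁻¹.
k_2(24.1) = 0.1487 × 1.024^(24.1−20) = 0.1487 × 1.102 = 0.1639 d⁻¹.

k_2 ≈ 0.164 d⁻¹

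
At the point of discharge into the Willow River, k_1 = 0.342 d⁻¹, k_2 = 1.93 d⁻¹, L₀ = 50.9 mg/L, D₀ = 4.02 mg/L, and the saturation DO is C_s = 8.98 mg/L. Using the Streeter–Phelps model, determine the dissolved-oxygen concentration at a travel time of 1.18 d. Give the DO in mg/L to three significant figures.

DO ≈ 2.37 mg/L

k_1 L₀/(k_2−k_1) = 0.342×50.9/(1.93−0.342) = 17.41/1.588 = 10.96 mg/L.
e^(−k_1 t) = e^(−0.342×1.180) = 0.6679; e^(−k_2 t) = e^(−1.93×1.180) = 0.1026.
D = 10.96 × (0.6679 − 0.1026) + 4.02 × 0.1026 = 6.198 + 0.4123 = 6.610 mg/L.
DO = C_s − D = 8.98 − 6.610 = 2.370 mg/L.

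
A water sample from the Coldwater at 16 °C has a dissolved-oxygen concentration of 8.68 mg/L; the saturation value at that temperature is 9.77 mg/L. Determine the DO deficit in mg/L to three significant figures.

D = C_s − C = 9.77 − 8.68 = 1.09 mg/L.

D ≈ 1.09 mg/L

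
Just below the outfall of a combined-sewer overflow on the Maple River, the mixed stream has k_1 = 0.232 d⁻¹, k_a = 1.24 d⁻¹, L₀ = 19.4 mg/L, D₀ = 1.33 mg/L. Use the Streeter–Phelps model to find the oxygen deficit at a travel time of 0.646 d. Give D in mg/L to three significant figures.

D ≈ 2.44 mg/L

k_1 L₀/(k_a−k_1) = 0.232×19.4/(1.24−0.232) = 4.501/1.008 = 4.465 mg/L.
e^(−k_1 t) = e^(−0.232×0.6460) = 0.8608; e^(−k_a t) = e^(−1.24×0.6460) = 0.4489.
D = 4.465 × (0.8608 − 0.4489) + 1.33 × 0.4489 = 1.839 + 0.5970 = 2.436 mg/L.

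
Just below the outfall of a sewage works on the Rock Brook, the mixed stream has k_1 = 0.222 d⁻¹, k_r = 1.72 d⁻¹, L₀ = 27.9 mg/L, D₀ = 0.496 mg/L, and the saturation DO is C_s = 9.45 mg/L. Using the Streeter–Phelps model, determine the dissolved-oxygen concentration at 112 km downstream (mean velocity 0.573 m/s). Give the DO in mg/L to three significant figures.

DO ≈ 7.02 mg/L

Travel time t = x/v = 112 km / (0.573 m/s) = 112000 m / 0.573 m/s = 195500 s = 2.262 d.
k_1 L₀/(k_r−k_1) = 0.222×27.9/(1.72−0.222) = 6.194/1.498 = 4.135 mg/L.
e^(−k_1 t) = e^(−0.222×2.262) = 0.6052; e^(−k_r t) = e^(−1.72×2.262) = 0.02042.
D = 4.135 × (0.6052 − 0.02042) + 0.496 × 0.02042 = 2.418 + 0.01013 = 2.428 mg/L.
DO = C_s − D = 9.45 − 2.428 = 7.022 mg/L.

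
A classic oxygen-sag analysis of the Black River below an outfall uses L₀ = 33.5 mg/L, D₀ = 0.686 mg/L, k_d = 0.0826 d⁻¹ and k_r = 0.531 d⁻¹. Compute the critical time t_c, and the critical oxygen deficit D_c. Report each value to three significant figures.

At the critical point dD/dt = 0, so k_d L₀ e^(−k_d t) = k_r D. Substituting D(t) from the Streeter–Phelps equation and solving for t gives
t_c = ln[(k_r/k_d)(1 − D₀(k_r−k_d)/(k_d L₀))] / (k_r−k_d).
Here k_r−k_d = 0.4484 d⁻¹ and 1 − D₀(k_r−k_d)/(k_d L₀) = 1 − 0.686×0.4484/(0.0826×33.5) = 0.8888, so
t_c = ln(6.429 × 0.8888) / 0.4484 = 1.743 / 0.4484 = 3.887 d.
L(t_c) = L₀ e^(−k_d t_c) = 33.5 × 0.7254 = 24.30 mg/L, and at the critical point k_r D_c = k_d L, so D_c = (0.0826/0.531) × 24.30 = 3.780 mg/L.

t_c ≈ 3.89 d; D_c ≈ 3.78 mg/L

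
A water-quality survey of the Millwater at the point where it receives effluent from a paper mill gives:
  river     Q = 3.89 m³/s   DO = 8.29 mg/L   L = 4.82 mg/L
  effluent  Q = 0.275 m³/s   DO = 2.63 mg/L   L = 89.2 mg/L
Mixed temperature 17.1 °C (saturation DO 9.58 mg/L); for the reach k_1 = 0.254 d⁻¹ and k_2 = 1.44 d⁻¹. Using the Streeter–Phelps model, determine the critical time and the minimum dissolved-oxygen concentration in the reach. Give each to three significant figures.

Mixed DO = (3.89×8.29 + 0.275×2.63)/(3.89+0.275) = 32.97/4.165 = 7.916 mg/L.
Mixed L₀ = (3.89×4.82 + 0.275×89.2)/(4.165) = 43.28/4.165 = 10.39 mg/L.
Initial deficit D₀ = C_s − DO₀ = 9.58 − 7.916 = 1.664 mg/L.
t_c = (1/1.186) ln[(1.44/0.254)(1 − 1.664×1.186/(0.254×10.39))] = 0.8432 × ln(1.431) = 0.3022 d.
D_c = (0.254/1.44) × 10.39 × e^(−0.254×0.3022) = 0.1764 × 10.39 × 0.9261 = 1.697 mg/L.
Minimum DO = 9.58 − 1.697 = 7.883 mg/L.

t_c ≈ 0.302 d; minimum DO ≈ 7.88 mg/L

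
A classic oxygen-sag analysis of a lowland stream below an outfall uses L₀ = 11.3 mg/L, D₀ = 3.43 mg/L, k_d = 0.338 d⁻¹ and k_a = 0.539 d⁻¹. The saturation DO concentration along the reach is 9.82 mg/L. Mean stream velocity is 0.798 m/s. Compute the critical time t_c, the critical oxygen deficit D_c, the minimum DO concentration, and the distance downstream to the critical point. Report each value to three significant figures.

t_c ≈ 1.33 d; D_c ≈ 4.52 mg/L; min DO ≈ 5.30 mg/L; x_c ≈ 91.8 km

With k_a/k_d = 1.595 and 1 − D₀(k_a−k_d)/(k_d L₀) = 0.8195,
t_c = ln(1.595 × 0.8195) / (0.539 − 0.338) = ln(1.307) / 0.2010 = 0.2676/0.2010 = 1.331 d.
L(t_c) = L₀ e^(−k_d t_c) = 11.3 × 0.6376 = 7.205 mg/L, and at the critical point k_a D_c = k_d L, so D_c = (0.338/0.539) × 7.205 = 4.518 mg/L.
Minimum DO = C_s − D_c = 9.82 − 4.518 = 5.302 mg/L.
x_c = v t_c = 0.798 m/s × 1.331 d × 86400 s/d = 91790 m ≈ 91.8 km.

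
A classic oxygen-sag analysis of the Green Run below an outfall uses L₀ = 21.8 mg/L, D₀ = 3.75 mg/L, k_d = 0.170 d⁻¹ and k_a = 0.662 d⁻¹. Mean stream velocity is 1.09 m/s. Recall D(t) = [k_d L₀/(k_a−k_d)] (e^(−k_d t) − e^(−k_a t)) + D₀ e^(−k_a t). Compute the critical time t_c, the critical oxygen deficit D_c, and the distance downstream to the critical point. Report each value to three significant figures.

t_c ≈ 1.36 d; D_c ≈ 4.44 mg/L; x_c ≈ 128 km

At the critical point dD/dt = 0, so k_d L₀ e^(−k_d t) = k_a D. Substituting D(t) from the Streeter–Phelps equation and solving for t gives
t_c = ln[(k_a/k_d)(1 − D₀(k_a−k_d)/(k_d L₀))] / (k_a−k_d).
Here k_a−k_d = 0.4920 d⁻¹ and 1 − D₀(k_a−k_d)/(k_d L₀) = 1 − 3.75×0.4920/(0.170×21.8) = 0.5022, so
t_c = ln(3.894 × 0.5022) / 0.4920 = 0.6706 / 0.4920 = 1.363 d.
D_c = (k_d/k_a) L₀ e^(−k_d t_c) = (0.170/0.662) × 21.8 × e^(−0.170×1.363) = 0.2568 × 21.8 × 0.7932 = 4.440 mg/L.
x_c = v t_c = 1.09 m/s × 1.363 d × 86400 s/d = 128400 m ≈ 128 km.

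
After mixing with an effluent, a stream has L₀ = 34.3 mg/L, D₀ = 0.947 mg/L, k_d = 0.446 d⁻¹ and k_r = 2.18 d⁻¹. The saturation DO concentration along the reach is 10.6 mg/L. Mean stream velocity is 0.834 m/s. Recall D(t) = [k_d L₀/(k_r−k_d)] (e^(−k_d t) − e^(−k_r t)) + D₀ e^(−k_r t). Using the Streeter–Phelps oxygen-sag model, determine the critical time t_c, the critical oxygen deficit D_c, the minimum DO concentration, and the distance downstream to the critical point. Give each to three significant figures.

At the critical point dD/dt = 0, so k_d L₀ e^(−k_d t) = k_r D. Substituting D(t) from the Streeter–Phelps equation and solving for t gives
t_c = ln[(k_r/k_d)(1 − D₀(k_r−k_d)/(k_d L₀))] / (k_r−k_d).
Here k_r−k_d = 1.734 d⁻¹ and 1 − D₀(k_r−k_d)/(k_d L₀) = 1 − 0.947×1.734/(0.446×34.3) = 0.8927, so
t_c = ln(4.888 × 0.8927) / 1.734 = 1.473 / 1.734 = 0.8496 d.
L(t_c) = L₀ e^(−k_d t_c) = 34.3 × 0.6846 = 23.48 mg/L, and at the critical point k_r D_c = k_d L, so D_c = (0.446/2.18) × 23.48 = 4.804 mg/L.
Minimum DO = C_s − D_c = 10.6 − 4.804 = 5.796 mg/L.
x_c = v t_c = 0.834 m/s × 0.8496 d × 86400 s/d = 61220 m ≈ 61.2 km.

t_c ≈ 0.850 d; D_c ≈ 4.80 mg/L; min DO ≈ 5.80 mg/L; x_c ≈ 61.2 km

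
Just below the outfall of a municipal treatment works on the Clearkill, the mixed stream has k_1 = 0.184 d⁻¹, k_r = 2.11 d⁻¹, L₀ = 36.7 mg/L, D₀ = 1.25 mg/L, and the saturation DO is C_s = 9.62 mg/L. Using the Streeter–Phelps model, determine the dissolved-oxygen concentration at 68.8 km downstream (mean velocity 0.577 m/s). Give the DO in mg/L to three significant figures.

DO ≈ 7.02 mg/L

Travel time t = x/v = 68.8 km / (0.577 m/s) = 68800 m / 0.577 m/s = 119200 s = 1.380 d.
k_1 L₀/(k_r−k_1) = 0.184×36.7/(2.11−0.184) = 6.753/1.926 = 3.506 mg/L.
e^(−k_1 t) = e^(−0.184×1.380) = 0.7757; e^(−k_r t) = e^(−2.11×1.380) = 0.05437.
D = 3.506 × (0.7757 − 0.05437) + 1.25 × 0.05437 = 2.529 + 0.06796 = 2.597 mg/L.
DO = C_s − D = 9.62 − 2.597 = 7.023 mg/L.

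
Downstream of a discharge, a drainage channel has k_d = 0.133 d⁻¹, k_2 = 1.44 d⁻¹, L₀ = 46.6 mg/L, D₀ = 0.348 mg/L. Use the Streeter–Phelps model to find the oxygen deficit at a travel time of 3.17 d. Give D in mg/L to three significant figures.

k_d L₀/(k_2−k_d) = 0.133×46.6/(1.44−0.133) = 6.198/1.307 = 4.742 mg/L.
e^(−k_d t) = e^(−0.133×3.170) = 0.6560; e^(−k_2 t) = e^(−1.44×3.170) = 0.01041.
D = 4.742 × (0.6560 − 0.01041) + 0.348 × 0.01041 = 3.061 + 0.003623 = 3.065 mg/L.

D ≈ 3.06 mg/L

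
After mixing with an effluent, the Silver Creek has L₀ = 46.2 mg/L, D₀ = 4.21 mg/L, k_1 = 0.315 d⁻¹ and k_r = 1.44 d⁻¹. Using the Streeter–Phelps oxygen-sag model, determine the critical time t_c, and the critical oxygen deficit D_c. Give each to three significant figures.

With k_r/k_1 = 4.571 and 1 − D₀(k_r−k_1)/(k_1 L₀) = 0.6746,
t_c = ln(4.571 × 0.6746) / (1.44 − 0.315) = ln(3.084) / 1.125 = 1.126/1.125 = 1.001 d.
L(t_c) = L₀ e^(−k_1 t_c) = 46.2 × 0.7296 = 33.71 mg/L, and at the critical point k_r D_c = k_1 L, so D_c = (0.315/1.44) × 33.71 = 7.373 mg/L.

t_c ≈ 1.00 d; D_c ≈ 7.37 mg/L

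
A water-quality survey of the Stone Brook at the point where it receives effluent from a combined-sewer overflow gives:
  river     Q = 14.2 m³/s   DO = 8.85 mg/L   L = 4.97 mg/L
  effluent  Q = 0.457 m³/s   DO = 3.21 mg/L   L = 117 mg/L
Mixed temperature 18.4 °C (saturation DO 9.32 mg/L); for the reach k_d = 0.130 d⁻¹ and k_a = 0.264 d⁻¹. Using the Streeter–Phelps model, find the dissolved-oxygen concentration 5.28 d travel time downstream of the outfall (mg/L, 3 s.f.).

Mixed DO = (14.2×8.85 + 0.457×3.21)/(14.2+0.457) = 127.1/14.66 = 8.674 mg/L.
Mixed L₀ = (14.2×4.97 + 0.457×117)/(14.66) = 124.0/14.66 = 8.463 mg/L.
Initial deficit D₀ = C_s − DO₀ = 9.32 − 8.674 = 0.6459 mg/L.
D(5.28) = [0.130×8.463/(0.264−0.130)](e^(−0.130×5.28) − e^(−0.264×5.28)) + 0.6459 e^(−0.264×5.28)
= 8.210 × (0.5034 − 0.2481) + 0.6459 × 0.2481 = 2.256 mg/L.
DO = 9.32 − 2.256 = 7.064 mg/L.

DO ≈ 7.06 mg/L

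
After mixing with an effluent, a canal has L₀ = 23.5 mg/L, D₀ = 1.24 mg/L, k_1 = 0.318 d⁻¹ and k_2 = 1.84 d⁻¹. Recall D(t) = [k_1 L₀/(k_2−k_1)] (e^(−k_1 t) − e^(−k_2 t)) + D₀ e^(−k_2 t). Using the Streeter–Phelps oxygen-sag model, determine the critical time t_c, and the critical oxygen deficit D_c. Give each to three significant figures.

t_c = [1/(k_2−k_1)] ln[(k_2/k_1)(1 − D₀(k_2−k_1)/(k_1 L₀))]
= [1/(1.84−0.318)] ln[(1.84/0.318)(1 − 1.24×1.522/(0.318×23.5))]
= (1/1.522) ln[5.786 × 0.7475] = 0.6570 × ln(4.325) = 0.6570 × 1.464 = 0.9621 d.
L(t_c) = L₀ e^(−k_1 t_c) = 23.5 × 0.7364 = 17.31 mg/L, and at the critical point k_2 D_c = k_1 L, so D_c = (0.318/1.84) × 17.31 = 2.991 mg/L.

t_c ≈ 0.962 d; D_c ≈ 2.99 mg/L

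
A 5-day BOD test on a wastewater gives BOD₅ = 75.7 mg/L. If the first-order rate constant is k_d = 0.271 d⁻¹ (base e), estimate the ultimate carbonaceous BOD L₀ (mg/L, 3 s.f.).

L₀ ≈ 102 mg/L

BOD₅ = L₀(1 − e^(−5k_d)) ⇒ L₀ = BOD₅ / (1 − e^(−5×0.271))
= 75.7 / (1 − 0.2579) = 75.7 / 0.7421 = 102.0 mg/L.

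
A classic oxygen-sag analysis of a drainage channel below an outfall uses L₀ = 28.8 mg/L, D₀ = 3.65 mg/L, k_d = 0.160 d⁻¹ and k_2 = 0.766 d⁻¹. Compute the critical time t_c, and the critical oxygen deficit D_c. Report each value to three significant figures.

With k_2/k_d = 4.787 and 1 − D₀(k_2−k_d)/(k_d L₀) = 0.5200,
t_c = ln(4.787 × 0.5200) / (0.766 − 0.160) = ln(2.489) / 0.6060 = 0.9121/0.6060 = 1.505 d.
L(t_c) = L₀ e^(−k_d t_c) = 28.8 × 0.7860 = 22.64 mg/L, and at the critical point k_2 D_c = k_d L, so D_c = (0.160/0.766) × 22.64 = 4.728 mg/L.

t_c ≈ 1.51 d; D_c ≈ 4.73 mg/L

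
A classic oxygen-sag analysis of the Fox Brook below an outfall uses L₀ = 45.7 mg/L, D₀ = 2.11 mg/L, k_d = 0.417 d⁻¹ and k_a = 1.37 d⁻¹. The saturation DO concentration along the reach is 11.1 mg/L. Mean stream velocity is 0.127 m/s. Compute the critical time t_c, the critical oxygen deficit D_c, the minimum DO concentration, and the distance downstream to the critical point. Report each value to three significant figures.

At the critical point dD/dt = 0, so k_d L₀ e^(−k_d t) = k_a D. Substituting D(t) from the Streeter–Phelps equation and solving for t gives
t_c = ln[(k_a/k_d)(1 − D₀(k_a−k_d)/(k_d L₀))] / (k_a−k_d).
Here k_a−k_d = 0.9530 d⁻¹ and 1 − D₀(k_a−k_d)/(k_d L₀) = 1 − 2.11×0.9530/(0.417×45.7) = 0.8945, so
t_c = ln(3.285 × 0.8945) / 0.9530 = 1.078 / 0.9530 = 1.131 d.
L(t_c) = L₀ e^(−k_d t_c) = 45.7 × 0.6240 = 28.51 mg/L, and at the critical point k_a D_c = k_d L, so D_c = (0.417/1.37) × 28.51 = 8.679 mg/L.
Minimum DO = C_s − D_c = 11.1 − 8.679 = 2.421 mg/L.
x_c = v t_c = 0.127 m/s × 1.131 d × 86400 s/d = 12410 m ≈ 12.4 km.

t_c ≈ 1.13 d; D_c ≈ 8.68 mg/L; min DO ≈ 2.42 mg/L; x_c ≈ 12.4 km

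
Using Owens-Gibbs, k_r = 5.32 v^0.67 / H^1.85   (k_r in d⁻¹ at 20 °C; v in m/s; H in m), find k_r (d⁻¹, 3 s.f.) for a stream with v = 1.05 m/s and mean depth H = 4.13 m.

k_r = 5.32 × 1.05^0.67 / 4.13^1.85 = 5.32 × 1.033 / 13.79 = 0.3987 d⁻¹.

k_r ≈ 0.399 d⁻¹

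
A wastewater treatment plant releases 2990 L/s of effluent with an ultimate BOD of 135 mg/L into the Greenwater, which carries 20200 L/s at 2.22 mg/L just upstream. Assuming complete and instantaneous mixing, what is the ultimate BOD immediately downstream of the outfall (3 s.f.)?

19.3 mg/L

Flow-weighted mixing: C = (Q_r C_r + Q_w C_w)/(Q_r + Q_w)
= (20200×2.22 + 2990×135)/(20200 + 2990) = 448500/23190 = 19.34 mg/L.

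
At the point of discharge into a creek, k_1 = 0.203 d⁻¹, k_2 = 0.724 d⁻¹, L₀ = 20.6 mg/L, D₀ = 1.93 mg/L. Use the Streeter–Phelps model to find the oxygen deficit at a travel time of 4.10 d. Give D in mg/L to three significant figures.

k_1 L₀/(k_2−k_1) = 0.203×20.6/(0.724−0.203) = 4.182/0.5210 = 8.026 mg/L.
e^(−k_1 t) = e^(−0.203×4.100) = 0.4350; e^(−k_2 t) = e^(−0.724×4.100) = 0.05139.
D = 8.026 × (0.4350 − 0.05139) + 1.93 × 0.05139 = 3.079 + 0.09917 = 3.179 mg/L.

D ≈ 3.18 mg/L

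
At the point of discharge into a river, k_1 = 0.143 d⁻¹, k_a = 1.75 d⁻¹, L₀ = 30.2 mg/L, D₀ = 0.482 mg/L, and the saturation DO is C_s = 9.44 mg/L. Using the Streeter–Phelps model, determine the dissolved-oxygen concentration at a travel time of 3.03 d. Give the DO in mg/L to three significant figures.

DO ≈ 7.71 mg/L

k_1 L₀/(k_a−k_1) = 0.143×30.2/(1.75−0.143) = 4.319/1.607 = 2.687 mg/L.
e^(−k_1 t) = e^(−0.143×3.030) = 0.6484; e^(−k_a t) = e^(−1.75×3.030) = 0.004979.
D = 2.687 × (0.6484 − 0.004979) + 0.482 × 0.004979 = 1.729 + 0.002400 = 1.731 mg/L.
DO = C_s − D = 9.44 − 1.731 = 7.709 mg/L.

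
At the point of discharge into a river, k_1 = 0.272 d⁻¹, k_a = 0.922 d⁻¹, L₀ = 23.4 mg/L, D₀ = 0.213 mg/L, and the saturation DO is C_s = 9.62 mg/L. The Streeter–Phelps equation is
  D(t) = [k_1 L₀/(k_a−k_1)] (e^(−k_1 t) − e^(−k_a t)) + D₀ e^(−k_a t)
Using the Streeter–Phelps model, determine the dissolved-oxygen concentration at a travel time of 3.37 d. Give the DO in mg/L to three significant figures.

k_1 L₀/(k_a−k_1) = 0.272×23.4/(0.922−0.272) = 6.365/0.6500 = 9.792 mg/L.
e^(−k_1 t) = e^(−0.272×3.370) = 0.3999; e^(−k_a t) = e^(−0.922×3.370) = 0.04473.
D = 9.792 × (0.3999 − 0.04473) + 0.213 × 0.04473 = 3.477 + 0.009527 = 3.487 mg/L.
DO = C_s − D = 9.62 − 3.487 = 6.133 mg/L.

DO ≈ 6.13 mg/L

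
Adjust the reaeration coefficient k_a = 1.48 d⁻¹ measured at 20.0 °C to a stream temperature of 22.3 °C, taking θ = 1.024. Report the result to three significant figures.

k_a(T₂) = k_a(T₁) · θ^(T₂−T₁) = 1.48 × 1.024^(22.3−20.0)
= 1.48 × 1.024^2.30 = 1.48 × 1.056 = 1.563 d⁻¹.

k_a ≈ 1.56 d⁻¹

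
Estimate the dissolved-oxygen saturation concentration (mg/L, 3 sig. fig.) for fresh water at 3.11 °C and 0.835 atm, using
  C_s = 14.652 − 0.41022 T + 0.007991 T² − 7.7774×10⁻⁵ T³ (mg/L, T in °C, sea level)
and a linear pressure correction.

C_s ≈ 11.2 mg/L

At sea level: C_s = 14.652 − 0.41022×3.11 + 0.007991×3.11² − 7.7774×10⁻⁵×3.11³ = 13.45 mg/L.
Pressure correction: C_s' = 13.45 × 0.835 = 11.23 mg/L.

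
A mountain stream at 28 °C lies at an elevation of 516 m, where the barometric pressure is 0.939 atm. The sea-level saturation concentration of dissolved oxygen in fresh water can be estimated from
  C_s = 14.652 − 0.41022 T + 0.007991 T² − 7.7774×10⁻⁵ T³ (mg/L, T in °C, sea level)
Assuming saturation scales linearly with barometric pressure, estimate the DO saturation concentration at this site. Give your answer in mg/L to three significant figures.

At sea level: C_s = 14.652 − 0.41022×28 + 0.007991×28² − 7.7774×10⁻⁵×28³ = 7.723 mg/L.
Pressure correction: C_s' = 7.723 × 0.939 = 7.252 mg/L.

C_s ≈ 7.25 mg/L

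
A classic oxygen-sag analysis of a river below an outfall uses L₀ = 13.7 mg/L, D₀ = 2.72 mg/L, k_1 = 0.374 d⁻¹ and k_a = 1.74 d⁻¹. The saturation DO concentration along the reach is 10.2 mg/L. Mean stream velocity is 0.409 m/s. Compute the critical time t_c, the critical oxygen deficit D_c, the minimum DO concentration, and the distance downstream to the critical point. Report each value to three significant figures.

t_c ≈ 0.180 d; D_c ≈ 2.75 mg/L; min DO ≈ 7.45 mg/L; x_c ≈ 6.36 km

At the critical point dD/dt = 0, so k_1 L₀ e^(−k_1 t) = k_a D. Substituting D(t) from the Streeter–Phelps equation and solving for t gives
t_c = ln[(k_a/k_1)(1 − D₀(k_a−k_1)/(k_1 L₀))] / (k_a−k_1).
Here k_a−k_1 = 1.366 d⁻¹ and 1 − D₀(k_a−k_1)/(k_1 L₀) = 1 − 2.72×1.366/(0.374×13.7) = 0.2749, so
t_c = ln(4.652 × 0.2749) / 1.366 = 0.2459 / 1.366 = 0.1800 d.
D_c = (k_1/k_a) L₀ e^(−k_1 t_c) = (0.374/1.74) × 13.7 × e^(−0.374×0.1800) = 0.2149 × 13.7 × 0.9349 = 2.753 mg/L.
Minimum DO = C_s − D_c = 10.2 − 2.753 = 7.447 mg/L.
x_c = v t_c = 0.409 m/s × 0.1800 d × 86400 s/d = 6360 m ≈ 6.36 km.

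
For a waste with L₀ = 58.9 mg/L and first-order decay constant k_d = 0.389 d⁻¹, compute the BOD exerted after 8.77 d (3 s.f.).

y ≈ 57.0 mg/L

y_t = L₀(1 − e^(−k_d t)) = 58.9 × (1 − e^(−0.389×8.77))
= 58.9 × (1 − 0.03299) = 58.9 × 0.9670 = 56.96 mg/L.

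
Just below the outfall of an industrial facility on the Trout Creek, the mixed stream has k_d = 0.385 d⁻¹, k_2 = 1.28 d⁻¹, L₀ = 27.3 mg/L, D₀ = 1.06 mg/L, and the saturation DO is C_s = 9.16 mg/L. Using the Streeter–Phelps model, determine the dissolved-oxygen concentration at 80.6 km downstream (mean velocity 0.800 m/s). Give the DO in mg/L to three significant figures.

DO ≈ 4.07 mg/L

Travel time t = x/v = 80.6 km / (0.800 m/s) = 80600 m / 0.800 m/s = 100800 s = 1.166 d.
k_d L₀/(k_2−k_d) = 0.385×27.3/(1.28−0.385) = 10.51/0.8950 = 11.74 mg/L.
e^(−k_d t) = e^(−0.385×1.166) = 0.6383; e^(−k_2 t) = e^(−1.28×1.166) = 0.2248.
D = 11.74 × (0.6383 − 0.2248) + 1.06 × 0.2248 = 4.856 + 0.2383 = 5.094 mg/L.
DO = C_s − D = 9.16 − 5.094 = 4.066 mg/L.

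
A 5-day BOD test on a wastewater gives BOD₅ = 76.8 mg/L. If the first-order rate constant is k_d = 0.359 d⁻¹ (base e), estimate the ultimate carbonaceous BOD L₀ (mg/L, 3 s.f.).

BOD₅ = L₀(1 − e^(−5k_d)) ⇒ L₀ = BOD₅ / (1 − e^(−5×0.359))
= 76.8 / (1 − 0.1661) = 76.8 / 0.8339 = 92.10 mg/L.

L₀ ≈ 92.1 mg/L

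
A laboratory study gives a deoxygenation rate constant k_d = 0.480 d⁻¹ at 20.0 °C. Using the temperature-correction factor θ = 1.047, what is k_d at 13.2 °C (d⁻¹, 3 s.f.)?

k_d ≈ 0.351 d⁻¹

k_d(T₂) = k_d(T₁) · θ^(T₂−T₁) = 0.480 × 1.047^(13.2−20.0)
= 0.480 × 1.047^-6.80 = 0.480 × 0.7317 = 0.3512 d⁻¹.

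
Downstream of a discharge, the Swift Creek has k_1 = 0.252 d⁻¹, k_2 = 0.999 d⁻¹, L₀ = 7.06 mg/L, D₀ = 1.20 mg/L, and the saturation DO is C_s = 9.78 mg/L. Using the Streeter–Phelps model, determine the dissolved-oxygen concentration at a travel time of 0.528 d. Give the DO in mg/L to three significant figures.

DO ≈ 8.39 mg/L

k_1 L₀/(k_2−k_1) = 0.252×7.06/(0.999−0.252) = 1.779/0.7470 = 2.382 mg/L.
e^(−k_1 t) = e^(−0.252×0.5280) = 0.8754; e^(−k_2 t) = e^(−0.999×0.5280) = 0.5901.
D = 2.382 × (0.8754 − 0.5901) + 1.20 × 0.5901 = 0.6795 + 0.7081 = 1.388 mg/L.
DO = C_s − D = 9.78 − 1.388 = 8.392 mg/L.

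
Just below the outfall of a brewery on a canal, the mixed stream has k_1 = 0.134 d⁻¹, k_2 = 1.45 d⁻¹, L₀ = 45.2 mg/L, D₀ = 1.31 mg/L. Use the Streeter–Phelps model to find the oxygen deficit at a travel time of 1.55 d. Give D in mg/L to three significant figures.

D ≈ 3.39 mg/L

k_1 L₀/(k_2−k_1) = 0.134×45.2/(1.45−0.134) = 6.057/1.316 = 4.602 mg/L.
e^(−k_1 t) = e^(−0.134×1.550) = 0.8125; e^(−k_2 t) = e^(−1.45×1.550) = 0.1057.
D = 4.602 × (0.8125 − 0.1057) + 1.31 × 0.1057 = 3.253 + 0.1384 = 3.391 mg/L.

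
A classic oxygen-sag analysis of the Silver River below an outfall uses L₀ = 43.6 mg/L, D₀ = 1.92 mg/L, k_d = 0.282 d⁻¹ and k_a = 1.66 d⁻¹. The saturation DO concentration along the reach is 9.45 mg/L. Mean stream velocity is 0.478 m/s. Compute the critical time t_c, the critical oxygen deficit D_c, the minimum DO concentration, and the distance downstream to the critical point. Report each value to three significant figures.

t_c = [1/(k_a−k_d)] ln[(k_a/k_d)(1 − D₀(k_a−k_d)/(k_d L₀))]
= [1/(1.66−0.282)] ln[(1.66/0.282)(1 − 1.92×1.378/(0.282×43.6))]
= (1/1.378) ln[5.887 × 0.7848] = 0.7257 × ln(4.620) = 0.7257 × 1.530 = 1.111 d.
L(t_c) = L₀ e^(−k_d t_c) = 43.6 × 0.7311 = 31.88 mg/L, and at the critical point k_a D_c = k_d L, so D_c = (0.282/1.66) × 31.88 = 5.415 mg/L.
Minimum DO = C_s − D_c = 9.45 − 5.415 = 4.035 mg/L.
x_c = v t_c = 0.478 m/s × 1.111 d × 86400 s/d = 45870 m ≈ 45.9 km.

t_c ≈ 1.11 d; D_c ≈ 5.42 mg/L; min DO ≈ 4.03 mg/L; x_c ≈ 45.9 km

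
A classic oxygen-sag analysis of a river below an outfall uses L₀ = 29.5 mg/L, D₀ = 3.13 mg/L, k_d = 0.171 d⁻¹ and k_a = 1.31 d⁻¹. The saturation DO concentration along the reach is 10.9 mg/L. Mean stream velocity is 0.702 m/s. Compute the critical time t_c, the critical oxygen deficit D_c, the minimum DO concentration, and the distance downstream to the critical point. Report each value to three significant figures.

t_c ≈ 0.711 d; D_c ≈ 3.41 mg/L; min DO ≈ 7.49 mg/L; x_c ≈ 43.1 km

With k_a/k_d = 7.661 and 1 − D₀(k_a−k_d)/(k_d L₀) = 0.2933,
t_c = ln(7.661 × 0.2933) / (1.31 − 0.171) = ln(2.247) / 1.139 = 0.8095/1.139 = 0.7107 d.
D_c = (k_d/k_a) L₀ e^(−k_d t_c) = (0.171/1.31) × 29.5 × e^(−0.171×0.7107) = 0.1305 × 29.5 × 0.8856 = 3.410 mg/L.
Minimum DO = C_s − D_c = 10.9 − 3.410 = 7.490 mg/L.
x_c = v t_c = 0.702 m/s × 0.7107 d × 86400 s/d = 43110 m ≈ 43.1 km.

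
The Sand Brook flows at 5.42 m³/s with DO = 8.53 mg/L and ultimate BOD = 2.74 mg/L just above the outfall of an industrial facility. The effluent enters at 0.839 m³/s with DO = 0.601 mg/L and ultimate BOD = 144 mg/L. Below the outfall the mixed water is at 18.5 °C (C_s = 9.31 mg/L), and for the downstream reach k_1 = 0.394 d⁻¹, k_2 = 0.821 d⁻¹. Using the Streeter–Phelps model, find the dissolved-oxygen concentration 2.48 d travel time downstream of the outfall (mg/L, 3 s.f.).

Mixed DO = (5.42×8.53 + 0.839×0.601)/(5.42+0.839) = 46.74/6.259 = 7.467 mg/L.
Mixed L₀ = (5.42×2.74 + 0.839×144)/(6.259) = 135.7/6.259 = 21.68 mg/L.
Initial deficit D₀ = C_s − DO₀ = 9.31 − 7.467 = 1.843 mg/L.
D(2.48) = [0.394×21.68/(0.821−0.394)](e^(−0.394×2.48) − e^(−0.821×2.48)) + 1.843 e^(−0.821×2.48)
= 20.00 × (0.3764 − 0.1305) + 1.843 × 0.1305 = 5.158 mg/L.
DO = 9.31 − 5.158 = 4.152 mg/L.

DO ≈ 4.15 mg/L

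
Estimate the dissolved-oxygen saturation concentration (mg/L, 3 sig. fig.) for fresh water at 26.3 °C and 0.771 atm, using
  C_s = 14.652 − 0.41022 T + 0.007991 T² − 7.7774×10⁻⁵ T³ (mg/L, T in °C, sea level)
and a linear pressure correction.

C_s ≈ 6.15 mg/L

At sea level: C_s = 14.652 − 0.41022×26.3 + 0.007991×26.3² − 7.7774×10⁻⁵×26.3³ = 7.976 mg/L.
Pressure correction: C_s' = 7.976 × 0.771 = 6.149 mg/L.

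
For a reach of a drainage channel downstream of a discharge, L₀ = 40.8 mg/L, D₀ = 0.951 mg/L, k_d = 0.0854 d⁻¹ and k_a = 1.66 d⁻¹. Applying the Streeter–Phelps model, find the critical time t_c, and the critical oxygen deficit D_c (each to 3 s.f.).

At the critical point dD/dt = 0, so k_d L₀ e^(−k_d t) = k_a D. Substituting D(t) from the Streeter–Phelps equation and solving for t gives
t_c = ln[(k_a/k_d)(1 − D₀(k_a−k_d)/(k_d L₀))] / (k_a−k_d).
Here k_a−k_d = 1.575 d⁻¹ and 1 − D₀(k_a−k_d)/(k_d L₀) = 1 − 0.951×1.575/(0.0854×40.8) = 0.5702, so
t_c = ln(19.44 × 0.5702) / 1.575 = 2.406 / 1.575 = 1.528 d.
L(t_c) = L₀ e^(−k_d t_c) = 40.8 × 0.8777 = 35.81 mg/L, and at the critical point k_a D_c = k_d L, so D_c = (0.0854/1.66) × 35.81 = 1.842 mg/L.

t_c ≈ 1.53 d; D_c ≈ 1.84 mg/L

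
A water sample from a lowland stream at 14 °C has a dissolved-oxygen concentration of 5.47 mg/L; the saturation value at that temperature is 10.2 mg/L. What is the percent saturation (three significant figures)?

53.6 % saturation

% saturation = C/C_s × 100 = 5.47/10.2 × 100 = 53.6 %.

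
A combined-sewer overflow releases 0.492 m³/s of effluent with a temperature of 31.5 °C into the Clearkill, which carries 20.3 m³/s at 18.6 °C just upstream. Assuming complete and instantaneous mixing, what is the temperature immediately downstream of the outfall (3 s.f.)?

18.9 °C

Flow-weighted mixing: C = (Q_r C_r + Q_w C_w)/(Q_r + Q_w)
= (20.3×18.6 + 0.492×31.5)/(20.3 + 0.492) = 393.1/20.79 = 18.91 °C.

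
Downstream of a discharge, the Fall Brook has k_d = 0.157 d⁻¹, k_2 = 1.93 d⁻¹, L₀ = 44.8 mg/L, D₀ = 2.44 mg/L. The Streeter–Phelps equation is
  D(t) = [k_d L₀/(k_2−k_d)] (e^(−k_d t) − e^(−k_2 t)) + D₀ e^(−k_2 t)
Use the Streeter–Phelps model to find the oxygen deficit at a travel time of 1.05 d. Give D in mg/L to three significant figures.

D ≈ 3.16 mg/L

k_d L₀/(k_2−k_d) = 0.157×44.8/(1.93−0.157) = 7.034/1.773 = 3.967 mg/L.
e^(−k_d t) = e^(−0.157×1.050) = 0.8480; e^(−k_2 t) = e^(−1.93×1.050) = 0.1318.
D = 3.967 × (0.8480 − 0.1318) + 2.44 × 0.1318 = 2.841 + 0.3216 = 3.163 mg/L.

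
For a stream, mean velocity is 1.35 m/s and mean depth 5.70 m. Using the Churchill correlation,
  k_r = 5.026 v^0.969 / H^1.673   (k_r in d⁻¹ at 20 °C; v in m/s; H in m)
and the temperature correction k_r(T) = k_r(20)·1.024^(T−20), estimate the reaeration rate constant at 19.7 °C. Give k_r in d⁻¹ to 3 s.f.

k_r(20) = 5.026 × 1.35^0.969 / 5.70^1.673 = 5.026 × 1.337 / 18.39 = 0.3655 d⁻¹.
k_r(19.7) = 0.3655 × 1.024^(19.7−20) = 0.3655 × 0.9929 = 0.3630 d⁻¹.

k_r ≈ 0.363 d⁻¹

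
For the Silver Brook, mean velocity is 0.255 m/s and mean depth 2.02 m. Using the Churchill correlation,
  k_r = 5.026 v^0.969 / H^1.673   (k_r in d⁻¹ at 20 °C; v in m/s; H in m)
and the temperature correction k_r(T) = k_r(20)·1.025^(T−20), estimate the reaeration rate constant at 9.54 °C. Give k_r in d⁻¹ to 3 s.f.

k_r ≈ 0.319 d⁻¹

k_r(20) = 5.026 × 0.255^0.969 / 2.02^1.673 = 5.026 × 0.2660 / 3.242 = 0.4124 d⁻¹.
k_r(9.54) = 0.4124 × 1.025^(9.54−20) = 0.4124 × 0.7724 = 0.3185 d⁻¹.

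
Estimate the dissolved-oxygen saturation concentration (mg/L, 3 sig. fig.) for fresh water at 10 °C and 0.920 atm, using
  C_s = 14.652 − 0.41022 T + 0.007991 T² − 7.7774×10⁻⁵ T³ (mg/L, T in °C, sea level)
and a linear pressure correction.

At sea level: C_s = 14.652 − 0.41022×10 + 0.007991×10² − 7.7774×10⁻⁵×10³ = 11.27 mg/L.
Pressure correction: C_s' = 11.27 × 0.920 = 10.37 mg/L.

C_s ≈ 10.4 mg/L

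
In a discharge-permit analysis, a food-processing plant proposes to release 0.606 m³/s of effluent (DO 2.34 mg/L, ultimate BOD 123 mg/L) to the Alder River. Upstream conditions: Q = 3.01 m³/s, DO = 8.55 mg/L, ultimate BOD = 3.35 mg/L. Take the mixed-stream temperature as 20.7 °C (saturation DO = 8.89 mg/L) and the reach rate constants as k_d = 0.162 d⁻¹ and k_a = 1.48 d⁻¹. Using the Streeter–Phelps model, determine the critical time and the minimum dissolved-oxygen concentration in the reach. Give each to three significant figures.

Mixed DO = (3.01×8.55 + 0.606×2.34)/(3.01+0.606) = 27.15/3.616 = 7.509 mg/L.
Mixed L₀ = (3.01×3.35 + 0.606×123)/(3.616) = 84.62/3.616 = 23.40 mg/L.
Initial deficit D₀ = C_s − DO₀ = 8.89 − 7.509 = 1.381 mg/L.
t_c = (1/1.318) ln[(1.48/0.162)(1 − 1.381×1.318/(0.162×23.40))] = 0.7587 × ln(4.750) = 1.182 d.
D_c = (0.162/1.48) × 23.40 × e^(−0.162×1.182) = 0.1095 × 23.40 × 0.8257 = 2.115 mg/L.
Minimum DO = 8.89 − 2.115 = 6.775 mg/L.

t_c ≈ 1.18 d; minimum DO ≈ 6.77 mg/L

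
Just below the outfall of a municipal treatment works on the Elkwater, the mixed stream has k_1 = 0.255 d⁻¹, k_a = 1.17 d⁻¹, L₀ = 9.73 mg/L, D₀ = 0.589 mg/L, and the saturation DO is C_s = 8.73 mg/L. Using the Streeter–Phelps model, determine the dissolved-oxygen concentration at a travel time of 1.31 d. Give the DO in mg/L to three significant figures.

k_1 L₀/(k_a−k_1) = 0.255×9.73/(1.17−0.255) = 2.481/0.9150 = 2.712 mg/L.
e^(−k_1 t) = e^(−0.255×1.310) = 0.7160; e^(−k_a t) = e^(−1.17×1.310) = 0.2160.
D = 2.712 × (0.7160 − 0.2160) + 0.589 × 0.2160 = 1.356 + 0.1272 = 1.483 mg/L.
DO = C_s − D = 8.73 − 1.483 = 7.247 mg/L.

DO ≈ 7.25 mg/L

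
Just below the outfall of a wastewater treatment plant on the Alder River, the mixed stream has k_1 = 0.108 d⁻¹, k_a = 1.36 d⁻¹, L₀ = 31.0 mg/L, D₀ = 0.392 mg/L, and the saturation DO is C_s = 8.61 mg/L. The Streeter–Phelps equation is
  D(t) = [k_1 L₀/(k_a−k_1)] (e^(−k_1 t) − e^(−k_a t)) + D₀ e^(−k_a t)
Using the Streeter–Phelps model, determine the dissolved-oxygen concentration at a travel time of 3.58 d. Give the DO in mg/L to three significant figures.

k_1 L₀/(k_a−k_1) = 0.108×31.0/(1.36−0.108) = 3.348/1.252 = 2.674 mg/L.
e^(−k_1 t) = e^(−0.108×3.580) = 0.6793; e^(−k_a t) = e^(−1.36×3.580) = 0.007683.
D = 2.674 × (0.6793 − 0.007683) + 0.392 × 0.007683 = 1.796 + 0.003012 = 1.799 mg/L.
DO = C_s − D = 8.61 − 1.799 = 6.811 mg/L.

DO ≈ 6.81 mg/L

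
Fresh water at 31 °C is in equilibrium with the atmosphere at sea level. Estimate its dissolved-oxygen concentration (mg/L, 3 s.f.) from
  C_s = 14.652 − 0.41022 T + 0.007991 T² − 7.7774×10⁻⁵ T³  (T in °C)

C_s = 14.652 − 0.41022×31 + 0.007991×31² − 7.7774×10⁻⁵×31³ = 7.298 mg/L.

C_s ≈ 7.30 mg/L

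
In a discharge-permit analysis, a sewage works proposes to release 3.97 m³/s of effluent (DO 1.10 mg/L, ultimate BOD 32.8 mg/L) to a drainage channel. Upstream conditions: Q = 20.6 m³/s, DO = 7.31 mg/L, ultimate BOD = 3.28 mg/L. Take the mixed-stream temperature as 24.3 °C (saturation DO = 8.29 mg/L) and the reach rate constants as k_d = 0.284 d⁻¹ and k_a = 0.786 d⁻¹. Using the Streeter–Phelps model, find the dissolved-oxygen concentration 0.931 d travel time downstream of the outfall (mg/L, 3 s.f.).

Mixed DO = (20.6×7.31 + 3.97×1.10)/(20.6+3.97) = 155.0/24.57 = 6.307 mg/L.
Mixed L₀ = (20.6×3.28 + 3.97×32.8)/(24.57) = 197.8/24.57 = 8.050 mg/L.
Initial deficit D₀ = C_s − DO₀ = 8.29 − 6.307 = 1.983 mg/L.
D(0.931) = [0.284×8.050/(0.786−0.284)](e^(−0.284×0.931) − e^(−0.786×0.931)) + 1.983 e^(−0.786×0.931)
= 4.554 × (0.7677 − 0.4811) + 1.983 × 0.4811 = 2.259 mg/L.
DO = 8.29 − 2.259 = 6.031 mg/L.

DO ≈ 6.03 mg/L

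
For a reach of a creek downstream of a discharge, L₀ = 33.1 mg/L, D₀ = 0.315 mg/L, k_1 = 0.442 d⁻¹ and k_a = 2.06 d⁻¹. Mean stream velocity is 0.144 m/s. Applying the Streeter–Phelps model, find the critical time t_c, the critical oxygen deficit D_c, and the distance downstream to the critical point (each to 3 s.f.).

With k_a/k_1 = 4.661 and 1 − D₀(k_a−k_1)/(k_1 L₀) = 0.9652,
t_c = ln(4.661 × 0.9652) / (2.06 − 0.442) = ln(4.498) / 1.618 = 1.504/1.618 = 0.9294 d.
D_c = (k_1/k_a) L₀ e^(−k_1 t_c) = (0.442/2.06) × 33.1 × e^(−0.442×0.9294) = 0.2146 × 33.1 × 0.6631 = 4.710 mg/L.
x_c = v t_c = 0.144 m/s × 0.9294 d × 86400 s/d = 11560 m ≈ 11.6 km.

t_c ≈ 0.929 d; D_c ≈ 4.71 mg/L; x_c ≈ 11.6 km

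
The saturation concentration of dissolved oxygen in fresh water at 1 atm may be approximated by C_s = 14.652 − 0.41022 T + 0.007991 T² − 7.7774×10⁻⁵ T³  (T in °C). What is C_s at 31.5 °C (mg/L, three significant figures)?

C_s ≈ 7.23 mg/L

C_s = 14.652 − 0.41022×31.5 + 0.007991×31.5² − 7.7774×10⁻⁵×31.5³ = 7.228 mg/L.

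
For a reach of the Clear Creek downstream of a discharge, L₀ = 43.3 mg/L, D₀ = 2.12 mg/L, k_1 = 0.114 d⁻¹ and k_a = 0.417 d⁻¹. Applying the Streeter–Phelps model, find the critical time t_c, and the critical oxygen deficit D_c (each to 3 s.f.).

t_c ≈ 3.82 d; D_c ≈ 7.66 mg/L

t_c = [1/(k_a−k_1)] ln[(k_a/k_1)(1 − D₀(k_a−k_1)/(k_1 L₀))]
= [1/(0.417−0.114)] ln[(0.417/0.114)(1 − 2.12×0.3030/(0.114×43.3))]
= (1/0.3030) ln[3.658 × 0.8699] = 3.300 × ln(3.182) = 3.300 × 1.157 = 3.820 d.
D_c = (k_1/k_a) L₀ e^(−k_1 t_c) = (0.114/0.417) × 43.3 × e^(−0.114×3.820) = 0.2734 × 43.3 × 0.6470 = 7.658 mg/L.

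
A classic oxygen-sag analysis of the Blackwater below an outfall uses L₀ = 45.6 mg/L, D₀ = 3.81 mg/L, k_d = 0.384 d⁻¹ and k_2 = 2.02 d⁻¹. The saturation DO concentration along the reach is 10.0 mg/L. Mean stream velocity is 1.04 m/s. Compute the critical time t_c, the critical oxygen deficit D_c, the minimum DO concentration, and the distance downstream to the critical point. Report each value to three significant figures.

With k_2/k_d = 5.260 and 1 − D₀(k_2−k_d)/(k_d L₀) = 0.6440,
t_c = ln(5.260 × 0.6440) / (2.02 − 0.384) = ln(3.388) / 1.636 = 1.220/1.636 = 0.7458 d.
D_c = (k_d/k_2) L₀ e^(−k_d t_c) = (0.384/2.02) × 45.6 × e^(−0.384×0.7458) = 0.1901 × 45.6 × 0.7510 = 6.510 mg/L.
Minimum DO = C_s − D_c = 10.0 − 6.510 = 3.490 mg/L.
x_c = v t_c = 1.04 m/s × 0.7458 d × 86400 s/d = 67020 m ≈ 67.0 km.

t_c ≈ 0.746 d; D_c ≈ 6.51 mg/L; min DO ≈ 3.49 mg/L; x_c ≈ 67.0 km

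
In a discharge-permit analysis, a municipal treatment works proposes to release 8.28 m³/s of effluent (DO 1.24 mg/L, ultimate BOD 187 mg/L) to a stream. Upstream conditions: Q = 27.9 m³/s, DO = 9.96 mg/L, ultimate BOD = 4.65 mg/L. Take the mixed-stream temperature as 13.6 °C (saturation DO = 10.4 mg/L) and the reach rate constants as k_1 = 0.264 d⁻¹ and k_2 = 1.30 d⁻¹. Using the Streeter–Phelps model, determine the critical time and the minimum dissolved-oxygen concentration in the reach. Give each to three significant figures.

Mixed DO = (27.9×9.96 + 8.28×1.24)/(27.9+8.28) = 288.2/36.18 = 7.964 mg/L.
Mixed L₀ = (27.9×4.65 + 8.28×187)/(36.18) = 1678/36.18 = 46.38 mg/L.
Initial deficit D₀ = C_s − DO₀ = 10.4 − 7.964 = 2.436 mg/L.
t_c = (1/1.036) ln[(1.30/0.264)(1 − 2.436×1.036/(0.264×46.38))] = 0.9653 × ln(3.909) = 1.316 d.
D_c = (0.264/1.30) × 46.38 × e^(−0.264×1.316) = 0.2031 × 46.38 × 0.7065 = 6.655 mg/L.
Minimum DO = 10.4 − 6.655 = 3.745 mg/L.

t_c ≈ 1.32 d; minimum DO ≈ 3.75 mg/L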